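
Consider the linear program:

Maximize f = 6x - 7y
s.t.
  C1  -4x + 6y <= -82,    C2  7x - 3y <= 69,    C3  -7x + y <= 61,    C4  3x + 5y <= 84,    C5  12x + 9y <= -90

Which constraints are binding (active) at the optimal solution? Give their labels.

C2 and C3

Corner points and f = 6x - 7y:
  (-224/19, -409/19) → f = 1519/19
  (11/6, -112/9) → f = 883/9
  (-18, -65) → f = 347
  (39/11, -162/11) → f = 1368/11

The maximum is at (-18, -65). Substituting into each constraint, equality holds for C2 and C3; the remaining constraints have slack.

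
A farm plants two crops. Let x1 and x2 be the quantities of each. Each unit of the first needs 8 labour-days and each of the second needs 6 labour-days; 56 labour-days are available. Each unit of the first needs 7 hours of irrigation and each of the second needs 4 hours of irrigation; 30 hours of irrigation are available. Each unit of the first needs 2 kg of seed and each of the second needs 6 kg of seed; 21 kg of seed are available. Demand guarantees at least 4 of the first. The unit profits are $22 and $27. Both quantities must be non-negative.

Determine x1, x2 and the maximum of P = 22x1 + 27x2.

Feasible corners and P = 22x1 + 27x2:
  (30/7, 0) → P = 660/7
  (4, 0) → P = 88
  (4, 1/2) → P = 203/2

The optimum lies where 7x1 + 4x2 = 30 and x1 = 4.
Solving simultaneously gives x1 = 4, x2 = 1/2.

x1 = 4, x2 = 1/2, maximum P = 203/2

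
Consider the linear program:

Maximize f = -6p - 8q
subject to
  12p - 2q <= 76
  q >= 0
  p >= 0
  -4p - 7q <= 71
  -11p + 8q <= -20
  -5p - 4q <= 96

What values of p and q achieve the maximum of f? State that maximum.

p = 20/11, q = 0, maximum f = -120/11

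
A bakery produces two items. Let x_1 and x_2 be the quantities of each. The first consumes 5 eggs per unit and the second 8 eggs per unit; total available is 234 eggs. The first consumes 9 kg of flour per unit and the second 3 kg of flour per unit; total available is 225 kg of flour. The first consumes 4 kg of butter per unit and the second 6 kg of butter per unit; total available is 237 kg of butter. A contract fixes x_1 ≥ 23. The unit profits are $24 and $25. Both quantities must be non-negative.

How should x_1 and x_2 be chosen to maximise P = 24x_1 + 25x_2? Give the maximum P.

Extreme points and P = 24x_1 + 25x_2:
  (25, 0) → P = 600
  (23, 0) → P = 552
  (23, 6) → P = 702

The binding constraints are 9x_1 + 3x_2 = 225 and x_1 = 23.
Solving simultaneously gives x_1 = 23, x_2 = 6.

x_1 = 23, x_2 = 6, maximum P = 702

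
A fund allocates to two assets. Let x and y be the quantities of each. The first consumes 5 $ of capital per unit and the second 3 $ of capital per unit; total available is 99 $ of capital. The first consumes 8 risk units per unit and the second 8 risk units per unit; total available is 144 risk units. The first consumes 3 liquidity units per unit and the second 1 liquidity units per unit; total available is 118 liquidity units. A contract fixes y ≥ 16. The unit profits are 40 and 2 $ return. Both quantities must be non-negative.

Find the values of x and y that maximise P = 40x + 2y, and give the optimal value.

x = 2, y = 16, maximum P = 112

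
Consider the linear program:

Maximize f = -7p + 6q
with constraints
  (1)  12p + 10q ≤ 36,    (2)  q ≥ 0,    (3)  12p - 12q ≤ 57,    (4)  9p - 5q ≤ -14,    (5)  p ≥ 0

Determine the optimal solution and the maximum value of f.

p = 0, q = 18/5, maximum f = 108/5

Extreme points and f = -7p + 6q:
  (4/15, 82/25) → f = 1336/75
  (0, 18/5) → f = 108/5
  (0, 14/5) → f = 84/5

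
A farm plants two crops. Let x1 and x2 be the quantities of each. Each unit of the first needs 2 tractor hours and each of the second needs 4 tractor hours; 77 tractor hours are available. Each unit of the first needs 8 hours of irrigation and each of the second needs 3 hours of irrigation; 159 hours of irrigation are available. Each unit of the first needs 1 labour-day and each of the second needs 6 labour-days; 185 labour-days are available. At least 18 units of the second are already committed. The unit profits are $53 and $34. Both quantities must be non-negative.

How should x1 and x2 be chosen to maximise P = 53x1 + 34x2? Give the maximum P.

x1 = 5/2, x2 = 18, maximum P = 1489/2

Feasible corners and P = 53x1 + 34x2:
  (0, 77/4) → P = 1309/2
  (0, 18) → P = 612
  (5/2, 18) → P = 1489/2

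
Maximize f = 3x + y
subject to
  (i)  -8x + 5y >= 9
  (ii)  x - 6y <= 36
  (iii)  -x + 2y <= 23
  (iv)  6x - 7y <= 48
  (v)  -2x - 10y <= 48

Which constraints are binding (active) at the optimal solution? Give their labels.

Feasible corners and f = 3x + y:
  (97/11, 175/11) → f = 466/11
  (-11/3, -61/15) → f = -226/15
  (-163/7, -1/7) → f = -70

The maximum is at (97/11, 175/11). Substituting into each constraint, equality holds for (i) and (iii); the remaining constraints have slack.

(i) and (iii)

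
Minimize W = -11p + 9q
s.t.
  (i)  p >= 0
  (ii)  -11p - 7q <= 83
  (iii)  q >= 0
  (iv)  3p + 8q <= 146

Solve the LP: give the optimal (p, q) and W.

p = 146/3, q = 0, minimum W = -1606/3

The binding constraints are q = 0 and 3p + 8q = 146.
Solving simultaneously gives p = 146/3, q = 0.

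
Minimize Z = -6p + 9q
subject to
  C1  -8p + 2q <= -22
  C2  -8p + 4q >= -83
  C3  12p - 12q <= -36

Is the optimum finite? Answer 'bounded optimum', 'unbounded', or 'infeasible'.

Corner points and Z = -6p + 9q:
  (14/3, 23/3) → Z = 41
  (95/4, 107/4) → Z = 393/4
The feasible region has finitely many vertices and no improving ray; the minimum is 41 at (14/3, 23/3).

bounded optimum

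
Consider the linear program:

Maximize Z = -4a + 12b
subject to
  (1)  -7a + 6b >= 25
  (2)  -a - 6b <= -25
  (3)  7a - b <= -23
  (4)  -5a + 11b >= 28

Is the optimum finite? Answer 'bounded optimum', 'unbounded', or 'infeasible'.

unbounded

From the feasible point (-113/43, 198/43), moving in the direction (-6, 1) keeps every constraint satisfied while Z increases without bound.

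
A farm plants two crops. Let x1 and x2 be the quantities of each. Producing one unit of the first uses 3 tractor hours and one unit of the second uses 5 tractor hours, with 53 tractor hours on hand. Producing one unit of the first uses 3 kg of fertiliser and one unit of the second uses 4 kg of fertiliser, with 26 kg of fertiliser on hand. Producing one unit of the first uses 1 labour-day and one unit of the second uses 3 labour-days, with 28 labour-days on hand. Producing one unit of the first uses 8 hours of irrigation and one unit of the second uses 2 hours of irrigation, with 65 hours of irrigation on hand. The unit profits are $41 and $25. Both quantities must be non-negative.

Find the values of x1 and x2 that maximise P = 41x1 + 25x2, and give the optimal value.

x1 = 8, x2 = 1/2, maximum P = 681/2

Feasible corners and P = 41x1 + 25x2:
  (0, 0) → P = 0
  (0, 13/2) → P = 325/2
  (65/8, 0) → P = 2665/8
  (8, 1/2) → P = 681/2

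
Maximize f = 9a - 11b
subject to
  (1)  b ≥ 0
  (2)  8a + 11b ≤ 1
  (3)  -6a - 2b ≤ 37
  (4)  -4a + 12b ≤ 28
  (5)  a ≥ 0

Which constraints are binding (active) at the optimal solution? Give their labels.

(1) and (2)

Feasible corners and f = 9a - 11b:
  (1/8, 0) → f = 9/8
  (0, 0) → f = 0
  (0, 1/11) → f = -1

The maximum is at (1/8, 0). Substituting into each constraint, equality holds for (1) and (2); the remaining constraints have slack.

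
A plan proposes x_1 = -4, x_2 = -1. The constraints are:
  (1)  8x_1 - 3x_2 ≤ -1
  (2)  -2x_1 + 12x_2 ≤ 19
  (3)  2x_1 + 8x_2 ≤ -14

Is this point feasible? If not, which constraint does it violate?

(1): -29 ≤ -1 ✓
(2): -4 ≤ 19 ✓
(3): -16 ≤ -14 ✓

feasible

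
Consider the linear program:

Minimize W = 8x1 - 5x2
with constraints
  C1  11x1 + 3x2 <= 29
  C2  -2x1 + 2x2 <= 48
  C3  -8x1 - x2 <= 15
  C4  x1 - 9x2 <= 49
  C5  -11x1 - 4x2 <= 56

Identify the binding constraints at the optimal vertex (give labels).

C2 and C3

Corner points and W = 8x1 - 5x2:
  (-43/14, 293/14) → W = -1809/14
  (4, -5) → W = 57
  (-13/3, 59/3) → W = -133
  (-86/73, -407/73) → W = 1347/73

The minimum is at (-13/3, 59/3). Substituting into each constraint, equality holds for C2 and C3; the remaining constraints have slack.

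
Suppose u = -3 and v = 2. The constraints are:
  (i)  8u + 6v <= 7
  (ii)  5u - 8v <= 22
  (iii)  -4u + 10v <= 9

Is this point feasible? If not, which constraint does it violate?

Constraint (iii): -4u + 10v = 32, which is not ≤ 9. All other constraints are satisfied.

not feasible — violates (iii)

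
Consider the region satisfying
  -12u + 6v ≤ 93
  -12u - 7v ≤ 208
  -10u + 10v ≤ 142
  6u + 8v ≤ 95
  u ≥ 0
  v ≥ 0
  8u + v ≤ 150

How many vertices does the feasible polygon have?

Of the 21 pairwise boundary intersections, those satisfying every inequality are:
  (0, 95/8)
  (95/6, 0)
  (0, 0)

3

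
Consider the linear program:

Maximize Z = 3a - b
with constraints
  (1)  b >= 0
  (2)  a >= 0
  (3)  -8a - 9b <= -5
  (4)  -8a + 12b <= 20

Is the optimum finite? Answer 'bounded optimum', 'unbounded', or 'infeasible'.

From the feasible point (5/8, 0), moving in the direction (1, 0) keeps every constraint satisfied while Z increases without bound.

unbounded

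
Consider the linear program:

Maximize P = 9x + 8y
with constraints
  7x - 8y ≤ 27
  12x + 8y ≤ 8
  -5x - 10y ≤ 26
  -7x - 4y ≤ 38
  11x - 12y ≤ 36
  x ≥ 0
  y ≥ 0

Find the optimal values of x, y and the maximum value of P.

x = 0, y = 1, maximum P = 8

Extreme points and P = 9x + 8y:
  (0, 1) → P = 8
  (2/3, 0) → P = 6
  (0, 0) → P = 0

At the optimal vertex, 12x + 8y = 8 and x = 0.
Solving simultaneously gives x = 0, y = 1.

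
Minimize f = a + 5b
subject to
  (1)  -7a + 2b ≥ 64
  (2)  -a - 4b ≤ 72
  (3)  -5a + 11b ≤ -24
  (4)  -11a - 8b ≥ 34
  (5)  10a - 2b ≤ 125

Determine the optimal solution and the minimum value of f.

a = -40/3, b = -44/3, minimum f = -260/3

Feasible corners and f = a + 5b:
  (-40/3, -44/3) → f = -260/3
  (-752/67, -488/67) → f = -3192/67
  (-696/31, -384/31) → f = -2616/31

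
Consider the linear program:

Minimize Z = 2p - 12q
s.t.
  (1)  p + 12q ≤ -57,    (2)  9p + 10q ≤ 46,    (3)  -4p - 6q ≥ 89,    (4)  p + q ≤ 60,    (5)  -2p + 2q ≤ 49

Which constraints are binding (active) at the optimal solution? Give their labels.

(1) and (5)

Vertices and Z = 2p - 12q:
  (-121/7, -139/42) → Z = 36/7
  (-27, -5/2) → Z = -24
  (583/7, -985/14) → Z = 7076/7
  (554, -494) → Z = 7036
The feasible region is unbounded (it extends along (-1, -1), (1, -1)), but Z strictly increases along every unbounded feasible direction, so there is no improving ray and the minimum is attained at a vertex.

The minimum is at (-27, -5/2). Substituting into each constraint, equality holds for (1) and (5); the remaining constraints have slack.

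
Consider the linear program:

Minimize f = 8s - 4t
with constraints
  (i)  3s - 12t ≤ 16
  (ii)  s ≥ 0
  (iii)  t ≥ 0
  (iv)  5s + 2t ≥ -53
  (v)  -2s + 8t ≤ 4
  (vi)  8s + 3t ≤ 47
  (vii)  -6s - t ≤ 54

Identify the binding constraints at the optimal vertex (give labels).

(ii) and (v)

Corner points and f = 8s - 4t:
  (16/3, 0) → f = 128/3
  (204/35, 13/105) → f = 692/15
  (0, 0) → f = 0
  (0, 1/2) → f = -2
  (26/5, 9/5) → f = 172/5

The minimum is at (0, 1/2). Substituting into each constraint, equality holds for (ii) and (v); the remaining constraints have slack.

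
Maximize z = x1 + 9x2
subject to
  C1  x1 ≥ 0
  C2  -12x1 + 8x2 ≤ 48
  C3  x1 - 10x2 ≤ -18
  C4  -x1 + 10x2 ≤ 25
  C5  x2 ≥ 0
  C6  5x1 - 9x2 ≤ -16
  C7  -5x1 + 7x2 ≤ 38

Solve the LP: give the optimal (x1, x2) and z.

x1 = 65/41, x2 = 109/41, maximum z = 1046/41

The binding constraints are -x1 + 10x2 = 25 and 5x1 - 9x2 = -16.
Solving simultaneously gives x1 = 65/41, x2 = 109/41.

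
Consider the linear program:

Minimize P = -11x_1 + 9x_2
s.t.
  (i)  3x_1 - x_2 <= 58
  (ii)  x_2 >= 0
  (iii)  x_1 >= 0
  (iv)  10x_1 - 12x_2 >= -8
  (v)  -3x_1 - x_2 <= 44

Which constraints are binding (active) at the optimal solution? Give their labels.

Vertices and P = -11x_1 + 9x_2:
  (58/3, 0) → P = -638/3
  (352/13, 302/13) → P = -1154/13
  (0, 0) → P = 0
  (0, 2/3) → P = 6

The minimum is at (58/3, 0). Substituting into each constraint, equality holds for (i) and (ii); the remaining constraints have slack.

(i) and (ii)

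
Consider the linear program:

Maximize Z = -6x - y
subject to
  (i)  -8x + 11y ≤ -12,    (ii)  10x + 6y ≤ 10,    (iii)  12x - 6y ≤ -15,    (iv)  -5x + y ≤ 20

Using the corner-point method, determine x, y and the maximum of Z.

The binding constraints are 12x - 6y = -15 and -5x + y = 20.
Solving simultaneously gives x = -35/6, y = -55/6.

x = -35/6, y = -55/6, maximum Z = 265/6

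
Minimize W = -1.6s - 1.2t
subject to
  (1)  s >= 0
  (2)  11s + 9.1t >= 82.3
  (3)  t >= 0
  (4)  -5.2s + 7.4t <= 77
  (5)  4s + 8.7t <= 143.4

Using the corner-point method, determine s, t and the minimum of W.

s = 35.85, t = 0, minimum W = -57.36

Extreme points and W = -1.6s - 1.2t:
  (0, 823/91) → W = -4938/455
  (0, 385/37) → W = -462/37
  (823/110, 0) → W = -3292/275
  (717/20, 0) → W = -1434/25
  (19563/3742, 26342/1871) → W = -236304/9355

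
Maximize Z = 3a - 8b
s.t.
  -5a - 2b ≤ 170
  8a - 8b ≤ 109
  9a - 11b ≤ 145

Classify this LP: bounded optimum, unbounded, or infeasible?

bounded optimum

Vertices and Z = 3a - 8b:
  (-1580/73, -2255/73) → Z = 13300/73
  (39/16, -179/16) → Z = 1549/16
The feasible region has finitely many vertices and no improving ray; the maximum is 13300/73 at (-1580/73, -2255/73).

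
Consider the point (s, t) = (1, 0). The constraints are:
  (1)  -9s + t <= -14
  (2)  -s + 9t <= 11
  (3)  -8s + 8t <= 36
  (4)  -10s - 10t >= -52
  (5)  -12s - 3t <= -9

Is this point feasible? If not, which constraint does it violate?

not feasible — violates (1)

Constraint (1): -9s + t = -9, which is not ≤ -14. All other constraints are satisfied.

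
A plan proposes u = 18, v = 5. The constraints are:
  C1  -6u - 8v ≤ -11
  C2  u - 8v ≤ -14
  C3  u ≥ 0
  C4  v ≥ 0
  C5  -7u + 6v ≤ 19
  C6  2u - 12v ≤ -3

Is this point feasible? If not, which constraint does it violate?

C1: -148 ≤ -11 ✓
C2: -22 ≤ -14 ✓
C3: 18 ≥ 0 ✓
C4: 5 ≥ 0 ✓
C5: -96 ≤ 19 ✓
C6: -24 ≤ -3 ✓

feasible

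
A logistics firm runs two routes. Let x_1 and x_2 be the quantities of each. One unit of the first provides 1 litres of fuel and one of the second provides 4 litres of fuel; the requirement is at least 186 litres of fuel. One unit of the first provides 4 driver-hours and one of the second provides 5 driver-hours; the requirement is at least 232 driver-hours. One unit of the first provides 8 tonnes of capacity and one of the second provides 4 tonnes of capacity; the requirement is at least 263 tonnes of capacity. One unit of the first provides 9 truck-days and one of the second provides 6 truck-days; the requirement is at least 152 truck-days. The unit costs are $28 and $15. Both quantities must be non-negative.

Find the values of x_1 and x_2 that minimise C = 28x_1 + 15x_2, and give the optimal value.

Corner points and C = 28x_1 + 15x_2:
  (0, 263/4) → C = 3945/4
  (186, 0) → C = 5208
  (11, 175/4) → C = 3857/4
The feasible region is unbounded (it extends along (0, 1), (1, 0)), but C strictly increases along every unbounded feasible direction, so there is no improving ray and the minimum is attained at a vertex.

At the optimal vertex, x_1 + 4x_2 = 186 and 8x_1 + 4x_2 = 263.
Solving simultaneously gives x_1 = 11, x_2 = 175/4.

x_1 = 11, x_2 = 175/4, minimum C = 3857/4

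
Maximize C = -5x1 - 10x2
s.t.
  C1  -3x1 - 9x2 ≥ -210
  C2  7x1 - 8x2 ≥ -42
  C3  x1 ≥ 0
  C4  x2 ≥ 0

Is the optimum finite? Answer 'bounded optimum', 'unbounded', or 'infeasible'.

bounded optimum

Vertices and C = -5x1 - 10x2:
  (434/29, 532/29) → C = -7490/29
  (70, 0) → C = -350
  (0, 21/4) → C = -105/2
  (0, 0) → C = 0
The feasible region has finitely many vertices and no improving ray; the maximum is 0 at (0, 0).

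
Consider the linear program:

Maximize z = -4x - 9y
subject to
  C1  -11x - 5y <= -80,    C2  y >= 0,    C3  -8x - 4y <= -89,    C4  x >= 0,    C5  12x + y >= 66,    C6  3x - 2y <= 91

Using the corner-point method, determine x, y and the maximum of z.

Feasible corners and z = -4x - 9y:
  (89/8, 0) → z = -89/2
  (91/3, 0) → z = -364/3
  (35/8, 27/2) → z = -139
  (0, 66) → z = -594
The feasible region is unbounded (it extends along (0, 1), (2, 3)), but z strictly decreases along every unbounded feasible direction, so there is no improving ray and the maximum is attained at a vertex.

The binding constraints are y = 0 and -8x - 4y = -89.
Solving simultaneously gives x = 89/8, y = 0.

x = 89/8, y = 0, maximum z = -89/2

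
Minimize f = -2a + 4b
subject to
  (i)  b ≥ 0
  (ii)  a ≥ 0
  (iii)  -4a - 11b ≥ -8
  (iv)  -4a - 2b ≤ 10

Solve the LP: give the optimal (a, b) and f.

Feasible corners and f = -2a + 4b:
  (0, 0) → f = 0
  (2, 0) → f = -4
  (0, 8/11) → f = 32/11

The binding constraints are b = 0 and -4a - 11b = -8.
Solving simultaneously gives a = 2, b = 0.

a = 2, b = 0, minimum f = -4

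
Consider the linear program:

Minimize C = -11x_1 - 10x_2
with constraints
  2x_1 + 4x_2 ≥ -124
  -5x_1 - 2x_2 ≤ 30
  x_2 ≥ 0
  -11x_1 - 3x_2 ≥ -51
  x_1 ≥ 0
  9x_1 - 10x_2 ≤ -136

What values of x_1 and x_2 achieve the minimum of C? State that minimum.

Vertices and C = -11x_1 - 10x_2:
  (0, 17) → C = -170
  (102/137, 1955/137) → C = -20672/137
  (0, 68/5) → C = -136

x_1 = 0, x_2 = 17, minimum C = -170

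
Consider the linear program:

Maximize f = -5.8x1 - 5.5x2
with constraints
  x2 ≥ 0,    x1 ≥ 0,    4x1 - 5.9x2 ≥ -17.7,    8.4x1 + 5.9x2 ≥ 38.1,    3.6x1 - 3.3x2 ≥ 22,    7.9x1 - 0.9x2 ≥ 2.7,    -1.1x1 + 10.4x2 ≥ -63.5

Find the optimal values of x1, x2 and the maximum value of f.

x1 = 55/9, x2 = 0, maximum f = -319/9

The feasible region is unbounded (it extends along (59, 40), (104, 11)), but f strictly decreases along every unbounded feasible direction, so there is no improving ray and the maximum is attained at a vertex.

The binding constraints are x2 = 0 and 3.6x1 - 3.3x2 = 22.
Solving simultaneously gives x1 = 55/9, x2 = 0.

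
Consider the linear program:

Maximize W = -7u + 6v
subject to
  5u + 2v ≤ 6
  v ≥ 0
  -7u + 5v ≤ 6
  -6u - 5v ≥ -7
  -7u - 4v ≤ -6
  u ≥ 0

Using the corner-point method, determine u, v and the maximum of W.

Vertices and W = -7u + 6v:
  (7/6, 0) → W = -49/6
  (6/7, 0) → W = -6
  (2/11, 13/11) → W = 64/11

u = 2/11, v = 13/11, maximum W = 64/11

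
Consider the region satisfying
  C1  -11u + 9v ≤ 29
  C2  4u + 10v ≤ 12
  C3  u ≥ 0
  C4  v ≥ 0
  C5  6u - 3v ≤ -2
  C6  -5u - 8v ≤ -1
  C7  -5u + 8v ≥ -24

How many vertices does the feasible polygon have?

3

Of the 21 pairwise boundary intersections, those satisfying every inequality are:
  (0, 6/5)
  (2/9, 10/9)
  (0, 2/3)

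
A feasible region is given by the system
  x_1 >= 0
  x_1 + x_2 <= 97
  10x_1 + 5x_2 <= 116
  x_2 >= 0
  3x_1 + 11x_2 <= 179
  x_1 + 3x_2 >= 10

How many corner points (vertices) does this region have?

Pairwise boundary intersections that survive every other constraint:
  (0, 179/11)
  (0, 10/3)
  (58/5, 0)
  (381/95, 1442/95)
  (10, 0)

5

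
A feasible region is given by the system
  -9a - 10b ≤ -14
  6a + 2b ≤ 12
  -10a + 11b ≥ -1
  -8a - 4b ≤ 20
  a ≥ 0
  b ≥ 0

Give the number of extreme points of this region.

4

Intersecting each pair of boundary lines and keeping only the points that satisfy every inequality leaves:
  (164/199, 131/199)
  (0, 7/5)
  (67/43, 57/43)
  (0, 6)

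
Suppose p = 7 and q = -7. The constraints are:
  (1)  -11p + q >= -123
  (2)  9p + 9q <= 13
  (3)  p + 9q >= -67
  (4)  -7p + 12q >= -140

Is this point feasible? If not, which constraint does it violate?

(1): -84 ≥ -123 ✓
(2): 0 ≤ 13 ✓
(3): -56 ≥ -67 ✓
(4): -133 ≥ -140 ✓

feasible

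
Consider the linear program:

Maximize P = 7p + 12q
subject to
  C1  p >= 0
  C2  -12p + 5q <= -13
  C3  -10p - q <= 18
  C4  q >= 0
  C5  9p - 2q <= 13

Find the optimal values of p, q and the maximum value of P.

p = 13/7, q = 13/7, maximum P = 247/7

Vertices and P = 7p + 12q:
  (13/12, 0) → P = 91/12
  (13/7, 13/7) → P = 247/7
  (13/9, 0) → P = 91/9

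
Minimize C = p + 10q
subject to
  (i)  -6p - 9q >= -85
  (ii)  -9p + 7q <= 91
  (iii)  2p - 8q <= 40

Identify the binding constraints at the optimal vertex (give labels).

Extreme points and C = p + 10q:
  (-224/123, 437/41) → C = 12886/123
  (520/33, -35/33) → C = 170/33
  (-504/29, -271/29) → C = -3214/29

The minimum is at (-504/29, -271/29). Substituting into each constraint, equality holds for (ii) and (iii); the remaining constraints have slack.

(ii) and (iii)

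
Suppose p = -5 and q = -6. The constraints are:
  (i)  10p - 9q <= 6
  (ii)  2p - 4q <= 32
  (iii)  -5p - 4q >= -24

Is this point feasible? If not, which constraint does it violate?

feasible

(i): 4 ≤ 6 ✓
(ii): 14 ≤ 32 ✓
(iii): 49 ≥ -24 ✓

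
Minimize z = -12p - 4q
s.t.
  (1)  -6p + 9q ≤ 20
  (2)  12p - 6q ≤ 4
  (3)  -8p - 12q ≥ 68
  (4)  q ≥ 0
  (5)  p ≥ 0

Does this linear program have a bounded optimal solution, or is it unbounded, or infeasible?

The boundaries -6p + 9q = 20 and 12p - 6q = 4 meet at (13/6, 11/3), but that point violates -8p - 12q ≥ 68. Every candidate vertex is excluded by some other constraint, so the feasible region is empty.

infeasible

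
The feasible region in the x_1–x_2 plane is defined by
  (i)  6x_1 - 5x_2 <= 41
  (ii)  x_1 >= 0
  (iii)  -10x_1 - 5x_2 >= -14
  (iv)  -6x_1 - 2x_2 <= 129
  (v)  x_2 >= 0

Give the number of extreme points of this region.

3

Intersecting each pair of boundary lines and keeping only the points that satisfy every inequality leaves:
  (0, 14/5)
  (0, 0)
  (7/5, 0)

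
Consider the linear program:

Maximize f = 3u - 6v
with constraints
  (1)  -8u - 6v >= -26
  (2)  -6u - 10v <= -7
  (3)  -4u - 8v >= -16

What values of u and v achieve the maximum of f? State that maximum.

u = 109/22, v = -25/11, maximum f = 57/2

Extreme points and f = 3u - 6v:
  (109/22, -25/11) → f = 57/2
  (14/5, 3/5) → f = 24/5
  (-13, 17/2) → f = -90

The binding constraints are -8u - 6v = -26 and -6u - 10v = -7.
Solving simultaneously gives u = 109/22, v = -25/11.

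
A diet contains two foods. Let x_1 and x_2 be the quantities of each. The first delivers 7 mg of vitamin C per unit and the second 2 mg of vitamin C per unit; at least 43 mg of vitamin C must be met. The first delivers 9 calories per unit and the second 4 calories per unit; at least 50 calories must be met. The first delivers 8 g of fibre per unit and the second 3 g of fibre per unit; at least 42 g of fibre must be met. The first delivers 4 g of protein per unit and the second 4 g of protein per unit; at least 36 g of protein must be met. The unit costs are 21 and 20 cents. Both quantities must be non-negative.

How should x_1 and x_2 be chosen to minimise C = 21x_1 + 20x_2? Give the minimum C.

x_1 = 5, x_2 = 4, minimum C = 185

Feasible corners and C = 21x_1 + 20x_2:
  (0, 43/2) → C = 430
  (9, 0) → C = 189
  (5, 4) → C = 185
The feasible region is unbounded (it extends along (0, 1), (1, 0)), but C strictly increases along every unbounded feasible direction, so there is no improving ray and the minimum is attained at a vertex.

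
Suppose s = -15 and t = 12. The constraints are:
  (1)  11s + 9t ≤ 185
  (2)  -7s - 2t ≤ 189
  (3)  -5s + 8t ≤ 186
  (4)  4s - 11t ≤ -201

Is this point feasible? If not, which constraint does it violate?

Constraint (4): 4s - 11t = -192, which is not ≤ -201. All other constraints are satisfied.

not feasible — violates (4)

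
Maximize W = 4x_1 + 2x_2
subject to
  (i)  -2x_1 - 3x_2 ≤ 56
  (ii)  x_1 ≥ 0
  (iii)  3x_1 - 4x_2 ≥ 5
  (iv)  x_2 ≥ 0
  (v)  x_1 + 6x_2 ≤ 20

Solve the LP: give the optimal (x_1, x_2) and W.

Feasible corners and W = 4x_1 + 2x_2:
  (5/3, 0) → W = 20/3
  (5, 5/2) → W = 25
  (20, 0) → W = 80

x_1 = 20, x_2 = 0, maximum W = 80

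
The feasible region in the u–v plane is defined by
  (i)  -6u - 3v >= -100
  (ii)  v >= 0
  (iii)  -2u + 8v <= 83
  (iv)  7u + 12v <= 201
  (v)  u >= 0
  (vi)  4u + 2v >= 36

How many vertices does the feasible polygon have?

5

The feasible vertices (each the meet of two boundaries and inside every other half-plane) are:
  (50/3, 0)
  (199/17, 506/51)
  (9, 0)
  (153/20, 983/80)
  (61/18, 101/9)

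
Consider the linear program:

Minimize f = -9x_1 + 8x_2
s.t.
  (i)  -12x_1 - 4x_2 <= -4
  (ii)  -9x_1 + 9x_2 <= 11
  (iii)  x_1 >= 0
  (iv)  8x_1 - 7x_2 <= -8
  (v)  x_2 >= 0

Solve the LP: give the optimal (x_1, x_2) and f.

x_1 = 0, x_2 = 8/7, minimum f = 64/7

The binding constraints are x_1 = 0 and 8x_1 - 7x_2 = -8.
Solving simultaneously gives x_1 = 0, x_2 = 8/7.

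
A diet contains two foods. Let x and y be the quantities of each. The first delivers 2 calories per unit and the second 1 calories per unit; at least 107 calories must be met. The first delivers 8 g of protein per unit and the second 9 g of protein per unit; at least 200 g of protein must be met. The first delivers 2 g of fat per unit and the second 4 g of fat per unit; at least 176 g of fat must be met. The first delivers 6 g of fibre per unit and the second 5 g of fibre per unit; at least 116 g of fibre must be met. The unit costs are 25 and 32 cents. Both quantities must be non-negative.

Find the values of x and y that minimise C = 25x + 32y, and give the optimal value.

x = 42, y = 23, minimum C = 1786

Vertices and C = 25x + 32y:
  (0, 107) → C = 3424
  (88, 0) → C = 2200
  (42, 23) → C = 1786
The feasible region is unbounded (it extends along (0, 1), (1, 0)), but C strictly increases along every unbounded feasible direction, so there is no improving ray and the minimum is attained at a vertex.

At the optimal vertex, 2x + y = 107 and 2x + 4y = 176.
Solving simultaneously gives x = 42, y = 23.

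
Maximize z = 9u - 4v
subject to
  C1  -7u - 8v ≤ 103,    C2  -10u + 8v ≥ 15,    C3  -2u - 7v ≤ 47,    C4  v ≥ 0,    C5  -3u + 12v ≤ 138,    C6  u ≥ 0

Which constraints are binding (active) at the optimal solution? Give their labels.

Corner points and z = 9u - 4v:
  (77/8, 445/32) → z = 31
  (0, 15/8) → z = -15/2
  (0, 23/2) → z = -46

The maximum is at (77/8, 445/32). Substituting into each constraint, equality holds for C2 and C5; the remaining constraints have slack.

C2 and C5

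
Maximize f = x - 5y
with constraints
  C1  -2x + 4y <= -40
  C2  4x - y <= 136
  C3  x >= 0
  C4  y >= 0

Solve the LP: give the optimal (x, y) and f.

Feasible corners and f = x - 5y:
  (36, 8) → f = -4
  (20, 0) → f = 20
  (34, 0) → f = 34

At the optimal vertex, 4x - y = 136 and y = 0.
Solving simultaneously gives x = 34, y = 0.

x = 34, y = 0, maximum f = 34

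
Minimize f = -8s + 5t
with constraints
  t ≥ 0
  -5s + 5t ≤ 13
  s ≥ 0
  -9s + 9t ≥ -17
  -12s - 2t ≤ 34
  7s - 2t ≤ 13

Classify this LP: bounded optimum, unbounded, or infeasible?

bounded optimum

Feasible corners and f = -8s + 5t:
  (0, 0) → f = 0
  (13/7, 0) → f = -104/7
  (0, 13/5) → f = 13
  (91/25, 156/25) → f = 52/25
The feasible region has finitely many vertices and no improving ray; the minimum is -104/7 at (13/7, 0).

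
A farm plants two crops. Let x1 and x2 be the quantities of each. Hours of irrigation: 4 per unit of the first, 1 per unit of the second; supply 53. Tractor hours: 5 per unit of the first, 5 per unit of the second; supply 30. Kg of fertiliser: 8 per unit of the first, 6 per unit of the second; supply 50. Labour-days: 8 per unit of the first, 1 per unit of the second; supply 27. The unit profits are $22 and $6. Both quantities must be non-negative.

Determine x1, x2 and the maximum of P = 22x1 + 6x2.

Vertices and P = 22x1 + 6x2:
  (0, 0) → P = 0
  (0, 6) → P = 36
  (27/8, 0) → P = 297/4
  (3, 3) → P = 84

The binding constraints are 5x1 + 5x2 = 30 and 8x1 + x2 = 27.
Solving simultaneously gives x1 = 3, x2 = 3.

x1 = 3, x2 = 3, maximum P = 84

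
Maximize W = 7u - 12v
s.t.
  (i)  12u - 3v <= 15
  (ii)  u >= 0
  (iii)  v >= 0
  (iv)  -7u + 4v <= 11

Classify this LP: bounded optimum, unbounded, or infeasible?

Feasible corners and W = 7u - 12v:
  (5/4, 0) → W = 35/4
  (31/9, 79/9) → W = -731/9
  (0, 0) → W = 0
  (0, 11/4) → W = -33
The feasible region has finitely many vertices and no improving ray; the maximum is 35/4 at (5/4, 0).

bounded optimum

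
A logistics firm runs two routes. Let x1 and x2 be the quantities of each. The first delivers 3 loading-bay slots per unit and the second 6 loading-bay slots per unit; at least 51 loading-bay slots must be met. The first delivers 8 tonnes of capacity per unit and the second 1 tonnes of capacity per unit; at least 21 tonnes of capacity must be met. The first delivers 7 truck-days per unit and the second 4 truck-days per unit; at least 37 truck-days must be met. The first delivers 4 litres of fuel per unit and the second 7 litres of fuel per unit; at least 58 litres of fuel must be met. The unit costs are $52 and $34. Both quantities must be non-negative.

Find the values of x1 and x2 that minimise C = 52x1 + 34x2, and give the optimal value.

Corner points and C = 52x1 + 34x2:
  (0, 21) → C = 714
  (17, 0) → C = 884
  (5/3, 23/3) → C = 1042/3
The feasible region is unbounded (it extends along (0, 1), (1, 0)), but C strictly increases along every unbounded feasible direction, so there is no improving ray and the minimum is attained at a vertex.

x1 = 5/3, x2 = 23/3, minimum C = 1042/3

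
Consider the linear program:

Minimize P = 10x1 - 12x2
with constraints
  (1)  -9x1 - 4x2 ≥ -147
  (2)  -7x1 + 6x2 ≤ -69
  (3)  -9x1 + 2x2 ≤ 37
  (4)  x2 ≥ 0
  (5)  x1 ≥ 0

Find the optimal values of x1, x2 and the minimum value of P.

x1 = 579/41, x2 = 204/41, minimum P = 3342/41

Extreme points and P = 10x1 - 12x2:
  (579/41, 204/41) → P = 3342/41
  (49/3, 0) → P = 490/3
  (69/7, 0) → P = 690/7

The binding constraints are -9x1 - 4x2 = -147 and -7x1 + 6x2 = -69.
Solving simultaneously gives x1 = 579/41, x2 = 204/41.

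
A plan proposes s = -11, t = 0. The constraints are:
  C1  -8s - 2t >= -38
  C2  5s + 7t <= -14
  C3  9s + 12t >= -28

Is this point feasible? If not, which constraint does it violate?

not feasible — violates C3

Constraint C3: 9s + 12t = -99, which is not ≥ -28. All other constraints are satisfied.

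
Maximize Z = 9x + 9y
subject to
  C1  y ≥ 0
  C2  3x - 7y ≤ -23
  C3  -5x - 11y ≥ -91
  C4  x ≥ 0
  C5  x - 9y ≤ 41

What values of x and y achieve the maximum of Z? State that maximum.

Extreme points and Z = 9x + 9y:
  (96/17, 97/17) → Z = 1737/17
  (0, 23/7) → Z = 207/7
  (0, 91/11) → Z = 819/11

x = 96/17, y = 97/17, maximum Z = 1737/17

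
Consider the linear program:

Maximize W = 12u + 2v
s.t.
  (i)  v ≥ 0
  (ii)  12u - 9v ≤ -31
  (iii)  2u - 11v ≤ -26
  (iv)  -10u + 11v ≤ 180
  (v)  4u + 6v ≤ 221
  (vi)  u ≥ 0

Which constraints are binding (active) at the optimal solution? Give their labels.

(ii) and (v)

Feasible corners and W = 12u + 2v:
  (601/36, 694/27) → W = 6797/27
  (0, 31/9) → W = 62/9
  (1351/104, 1465/52) → W = 2759/13
  (0, 180/11) → W = 360/11

The maximum is at (601/36, 694/27). Substituting into each constraint, equality holds for (ii) and (v); the remaining constraints have slack.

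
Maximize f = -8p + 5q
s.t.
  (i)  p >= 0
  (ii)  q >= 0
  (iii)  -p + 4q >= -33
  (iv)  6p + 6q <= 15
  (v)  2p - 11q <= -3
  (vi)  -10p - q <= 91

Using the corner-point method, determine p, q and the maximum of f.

p = 0, q = 5/2, maximum f = 25/2

Feasible corners and f = -8p + 5q:
  (0, 5/2) → f = 25/2
  (0, 3/11) → f = 15/11
  (49/26, 8/13) → f = -12

The binding constraints are p = 0 and 6p + 6q = 15.
Solving simultaneously gives p = 0, q = 5/2.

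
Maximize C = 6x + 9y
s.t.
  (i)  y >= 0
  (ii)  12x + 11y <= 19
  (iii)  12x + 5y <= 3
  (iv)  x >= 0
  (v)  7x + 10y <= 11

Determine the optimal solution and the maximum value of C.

Corner points and C = 6x + 9y:
  (1/4, 0) → C = 3/2
  (0, 0) → C = 0
  (0, 3/5) → C = 27/5

x = 0, y = 3/5, maximum C = 27/5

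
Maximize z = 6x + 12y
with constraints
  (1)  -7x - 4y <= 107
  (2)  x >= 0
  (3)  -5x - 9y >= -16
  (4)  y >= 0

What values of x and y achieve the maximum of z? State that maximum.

Corner points and z = 6x + 12y:
  (0, 16/9) → z = 64/3
  (0, 0) → z = 0
  (16/5, 0) → z = 96/5

The binding constraints are x = 0 and -5x - 9y = -16.
Solving simultaneously gives x = 0, y = 16/9.

x = 0, y = 16/9, maximum z = 64/3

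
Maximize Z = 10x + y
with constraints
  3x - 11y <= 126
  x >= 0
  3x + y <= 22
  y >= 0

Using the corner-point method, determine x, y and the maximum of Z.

The optimum lies where 3x + y = 22 and y = 0.
Solving simultaneously gives x = 22/3, y = 0.

x = 22/3, y = 0, maximum Z = 220/3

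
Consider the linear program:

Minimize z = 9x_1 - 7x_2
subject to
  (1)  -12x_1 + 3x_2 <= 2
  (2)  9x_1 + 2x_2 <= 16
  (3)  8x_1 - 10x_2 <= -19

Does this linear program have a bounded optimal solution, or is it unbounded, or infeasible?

bounded optimum

Extreme points and z = 9x_1 - 7x_2:
  (44/51, 70/17) → z = -358/17
  (37/96, 53/24) → z = -1151/96
  (61/53, 299/106) → z = -995/106
The feasible region has finitely many vertices and no improving ray; the minimum is -358/17 at (44/51, 70/17).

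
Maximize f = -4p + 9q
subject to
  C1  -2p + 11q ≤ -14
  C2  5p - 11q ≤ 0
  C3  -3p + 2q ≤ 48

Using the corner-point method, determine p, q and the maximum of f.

p = -556/29, q = -138/29, maximum f = 982/29

Extreme points and f = -4p + 9q:
  (-14/3, -70/33) → f = -14/33
  (-556/29, -138/29) → f = 982/29
  (-528/23, -240/23) → f = -48/23

The optimum lies where -2p + 11q = -14 and -3p + 2q = 48.
Solving simultaneously gives p = -556/29, q = -138/29.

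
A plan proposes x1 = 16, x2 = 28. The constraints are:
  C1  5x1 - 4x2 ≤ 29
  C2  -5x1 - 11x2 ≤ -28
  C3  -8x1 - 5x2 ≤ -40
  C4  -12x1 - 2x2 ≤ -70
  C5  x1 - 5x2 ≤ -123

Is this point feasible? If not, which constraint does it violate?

C1: -32 ≤ 29 ✓
C2: -388 ≤ -28 ✓
C3: -268 ≤ -40 ✓
C4: -248 ≤ -70 ✓
C5: -124 ≤ -123 ✓

feasible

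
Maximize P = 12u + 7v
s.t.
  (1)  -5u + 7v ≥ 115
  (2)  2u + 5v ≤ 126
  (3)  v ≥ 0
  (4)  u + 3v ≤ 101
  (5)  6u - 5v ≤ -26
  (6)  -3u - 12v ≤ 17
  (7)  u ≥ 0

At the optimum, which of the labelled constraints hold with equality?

Feasible corners and P = 12u + 7v:
  (307/39, 860/39) → P = 9704/39
  (0, 115/7) → P = 115
  (0, 126/5) → P = 882/5

The maximum is at (307/39, 860/39). Substituting into each constraint, equality holds for (1) and (2); the remaining constraints have slack.

(1) and (2)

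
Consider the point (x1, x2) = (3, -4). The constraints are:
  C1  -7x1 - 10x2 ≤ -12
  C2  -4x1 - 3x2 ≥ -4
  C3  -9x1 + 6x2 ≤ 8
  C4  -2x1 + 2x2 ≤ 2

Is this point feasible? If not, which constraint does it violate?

Constraint C1: -7x1 - 10x2 = 19, which is not ≤ -12. All other constraints are satisfied.

not feasible — violates C1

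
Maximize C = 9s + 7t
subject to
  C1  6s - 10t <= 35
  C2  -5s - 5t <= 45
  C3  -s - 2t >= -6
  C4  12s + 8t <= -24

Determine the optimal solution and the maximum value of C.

s = -6, t = 6, maximum C = -12

At the optimal vertex, -s - 2t = -6 and 12s + 8t = -24.
Solving simultaneously gives s = -6, t = 6.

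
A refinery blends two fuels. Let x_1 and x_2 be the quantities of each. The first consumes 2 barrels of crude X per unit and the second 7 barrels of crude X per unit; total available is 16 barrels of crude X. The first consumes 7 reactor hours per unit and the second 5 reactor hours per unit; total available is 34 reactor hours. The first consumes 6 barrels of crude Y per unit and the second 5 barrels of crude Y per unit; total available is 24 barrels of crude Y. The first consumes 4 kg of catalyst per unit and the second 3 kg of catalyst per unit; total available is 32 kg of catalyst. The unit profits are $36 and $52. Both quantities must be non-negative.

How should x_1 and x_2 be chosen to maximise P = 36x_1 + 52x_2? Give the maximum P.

x_1 = 11/4, x_2 = 3/2, maximum P = 177

Vertices and P = 36x_1 + 52x_2:
  (0, 0) → P = 0
  (0, 16/7) → P = 832/7
  (4, 0) → P = 144
  (11/4, 3/2) → P = 177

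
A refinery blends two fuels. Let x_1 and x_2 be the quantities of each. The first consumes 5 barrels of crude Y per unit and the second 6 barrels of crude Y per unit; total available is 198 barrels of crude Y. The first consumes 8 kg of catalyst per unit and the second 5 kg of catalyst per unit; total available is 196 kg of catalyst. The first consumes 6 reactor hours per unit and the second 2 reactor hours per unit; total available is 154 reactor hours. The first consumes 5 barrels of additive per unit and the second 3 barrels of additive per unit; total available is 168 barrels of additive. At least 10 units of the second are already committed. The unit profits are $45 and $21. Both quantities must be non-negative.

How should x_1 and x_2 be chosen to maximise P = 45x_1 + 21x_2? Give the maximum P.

x_1 = 73/4, x_2 = 10, maximum P = 4125/4

Corner points and P = 45x_1 + 21x_2:
  (0, 33) → P = 693
  (0, 10) → P = 210
  (186/23, 604/23) → P = 21054/23
  (73/4, 10) → P = 4125/4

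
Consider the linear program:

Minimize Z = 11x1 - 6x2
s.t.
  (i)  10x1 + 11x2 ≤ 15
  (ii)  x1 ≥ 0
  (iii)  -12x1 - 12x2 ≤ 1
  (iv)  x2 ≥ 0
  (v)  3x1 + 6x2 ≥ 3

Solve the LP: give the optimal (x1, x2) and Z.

x1 = 0, x2 = 15/11, minimum Z = -90/11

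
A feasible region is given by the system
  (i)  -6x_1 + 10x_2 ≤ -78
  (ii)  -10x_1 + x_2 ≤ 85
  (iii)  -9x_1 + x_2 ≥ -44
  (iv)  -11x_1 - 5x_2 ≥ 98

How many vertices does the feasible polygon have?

The feasible vertices (each the meet of two boundaries and inside every other half-plane) are:
  (-464/47, -645/47)
  (-59/14, -723/70)
  (-129, -1205)
  (61/28, -683/28)

4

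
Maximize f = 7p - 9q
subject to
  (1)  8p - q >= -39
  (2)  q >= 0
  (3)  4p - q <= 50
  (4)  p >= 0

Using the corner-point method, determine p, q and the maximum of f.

p = 25/2, q = 0, maximum f = 175/2

The feasible region is unbounded (it extends along (1, 8), (1, 4)), but f strictly decreases along every unbounded feasible direction, so there is no improving ray and the maximum is attained at a vertex.

At the optimal vertex, q = 0 and 4p - q = 50.
Solving simultaneously gives p = 25/2, q = 0.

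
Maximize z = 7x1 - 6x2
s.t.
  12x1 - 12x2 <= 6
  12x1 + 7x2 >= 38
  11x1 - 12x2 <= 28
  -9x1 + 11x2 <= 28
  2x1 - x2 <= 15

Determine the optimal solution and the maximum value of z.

x1 = 29/2, x2 = 14, maximum z = 35/2

Vertices and z = 7x1 - 6x2:
  (83/38, 32/19) → z = 197/38
  (29/2, 14) → z = 35/2
  (74/65, 226/65) → z = -838/65
  (193/13, 191/13) → z = 205/13

The binding constraints are 12x1 - 12x2 = 6 and 2x1 - x2 = 15.
Solving simultaneously gives x1 = 29/2, x2 = 14.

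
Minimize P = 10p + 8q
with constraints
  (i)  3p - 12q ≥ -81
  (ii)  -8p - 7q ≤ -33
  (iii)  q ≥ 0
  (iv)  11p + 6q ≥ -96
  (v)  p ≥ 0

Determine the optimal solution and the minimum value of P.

Extreme points and P = 10p + 8q:
  (0, 27/4) → P = 54
  (33/8, 0) → P = 165/4
  (0, 33/7) → P = 264/7
The feasible region is unbounded (it extends along (4, 1), (1, 0)), but P strictly increases along every unbounded feasible direction, so there is no improving ray and the minimum is attained at a vertex.

At the optimal vertex, -8p - 7q = -33 and p = 0.
Solving simultaneously gives p = 0, q = 33/7.

p = 0, q = 33/7, minimum P = 264/7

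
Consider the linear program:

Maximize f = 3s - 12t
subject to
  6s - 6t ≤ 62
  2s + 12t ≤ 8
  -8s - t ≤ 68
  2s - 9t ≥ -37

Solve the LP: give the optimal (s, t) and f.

s = -173/27, t = -452/27, maximum f = 545/3

Corner points and f = 3s - 12t:
  (66/7, -19/21) → f = 274/7
  (-173/27, -452/27) → f = 545/3
  (-412/47, 100/47) → f = -2436/47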